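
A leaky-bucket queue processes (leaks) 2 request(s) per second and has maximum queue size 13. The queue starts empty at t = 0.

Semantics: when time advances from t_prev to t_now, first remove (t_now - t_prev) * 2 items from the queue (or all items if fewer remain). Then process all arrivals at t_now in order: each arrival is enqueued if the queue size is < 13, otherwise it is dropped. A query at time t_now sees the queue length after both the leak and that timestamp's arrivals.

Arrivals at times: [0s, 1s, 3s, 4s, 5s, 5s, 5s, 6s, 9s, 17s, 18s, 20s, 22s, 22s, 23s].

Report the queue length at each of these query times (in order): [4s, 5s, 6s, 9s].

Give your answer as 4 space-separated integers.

Queue lengths at query times:
  query t=4s: backlog = 1
  query t=5s: backlog = 3
  query t=6s: backlog = 2
  query t=9s: backlog = 1

Answer: 1 3 2 1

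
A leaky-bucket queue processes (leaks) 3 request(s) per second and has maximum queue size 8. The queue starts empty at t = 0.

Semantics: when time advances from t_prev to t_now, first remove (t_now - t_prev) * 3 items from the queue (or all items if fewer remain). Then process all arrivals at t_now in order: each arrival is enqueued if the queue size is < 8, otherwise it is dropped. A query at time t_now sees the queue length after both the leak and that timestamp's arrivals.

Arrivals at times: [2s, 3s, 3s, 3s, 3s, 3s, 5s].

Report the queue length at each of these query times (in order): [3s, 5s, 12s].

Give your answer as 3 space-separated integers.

Answer: 5 1 0

Derivation:
Queue lengths at query times:
  query t=3s: backlog = 5
  query t=5s: backlog = 1
  query t=12s: backlog = 0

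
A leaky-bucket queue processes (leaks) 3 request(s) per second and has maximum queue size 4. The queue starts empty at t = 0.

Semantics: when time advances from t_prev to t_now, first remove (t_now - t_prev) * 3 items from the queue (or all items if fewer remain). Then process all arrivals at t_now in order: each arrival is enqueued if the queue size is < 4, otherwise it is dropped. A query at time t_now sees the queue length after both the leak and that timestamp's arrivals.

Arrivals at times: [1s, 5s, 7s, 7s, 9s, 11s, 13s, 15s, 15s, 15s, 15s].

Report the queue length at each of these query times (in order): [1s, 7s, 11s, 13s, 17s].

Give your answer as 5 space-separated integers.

Queue lengths at query times:
  query t=1s: backlog = 1
  query t=7s: backlog = 2
  query t=11s: backlog = 1
  query t=13s: backlog = 1
  query t=17s: backlog = 0

Answer: 1 2 1 1 0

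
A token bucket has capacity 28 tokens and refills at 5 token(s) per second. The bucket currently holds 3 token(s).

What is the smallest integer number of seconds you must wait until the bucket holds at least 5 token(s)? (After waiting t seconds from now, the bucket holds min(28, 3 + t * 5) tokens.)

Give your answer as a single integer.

Need 3 + t * 5 >= 5, so t >= 2/5.
Smallest integer t = ceil(2/5) = 1.

Answer: 1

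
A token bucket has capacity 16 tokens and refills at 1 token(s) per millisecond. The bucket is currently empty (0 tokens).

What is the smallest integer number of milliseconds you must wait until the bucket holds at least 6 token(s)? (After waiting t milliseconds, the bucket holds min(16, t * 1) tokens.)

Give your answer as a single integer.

Answer: 6

Derivation:
Need t * 1 >= 6, so t >= 6/1.
Smallest integer t = ceil(6/1) = 6.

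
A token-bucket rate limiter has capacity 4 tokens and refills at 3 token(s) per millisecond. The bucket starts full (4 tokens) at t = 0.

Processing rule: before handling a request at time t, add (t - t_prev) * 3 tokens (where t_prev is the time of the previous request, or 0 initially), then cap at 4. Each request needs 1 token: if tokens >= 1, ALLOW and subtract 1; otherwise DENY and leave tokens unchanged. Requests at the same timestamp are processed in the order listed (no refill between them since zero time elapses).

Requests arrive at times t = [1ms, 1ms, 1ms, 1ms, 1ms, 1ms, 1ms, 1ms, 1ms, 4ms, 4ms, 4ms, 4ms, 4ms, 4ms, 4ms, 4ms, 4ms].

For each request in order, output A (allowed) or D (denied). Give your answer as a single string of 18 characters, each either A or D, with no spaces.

Simulating step by step:
  req#1 t=1ms: ALLOW
  req#2 t=1ms: ALLOW
  req#3 t=1ms: ALLOW
  req#4 t=1ms: ALLOW
  req#5 t=1ms: DENY
  req#6 t=1ms: DENY
  req#7 t=1ms: DENY
  req#8 t=1ms: DENY
  req#9 t=1ms: DENY
  req#10 t=4ms: ALLOW
  req#11 t=4ms: ALLOW
  req#12 t=4ms: ALLOW
  req#13 t=4ms: ALLOW
  req#14 t=4ms: DENY
  req#15 t=4ms: DENY
  req#16 t=4ms: DENY
  req#17 t=4ms: DENY
  req#18 t=4ms: DENY

Answer: AAAADDDDDAAAADDDDD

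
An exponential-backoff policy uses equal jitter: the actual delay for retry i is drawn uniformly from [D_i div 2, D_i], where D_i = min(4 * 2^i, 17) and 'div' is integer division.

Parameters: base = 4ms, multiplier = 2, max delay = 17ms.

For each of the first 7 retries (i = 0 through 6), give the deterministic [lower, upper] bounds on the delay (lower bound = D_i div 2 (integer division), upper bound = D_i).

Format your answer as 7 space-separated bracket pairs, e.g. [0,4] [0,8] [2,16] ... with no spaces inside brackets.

Computing bounds per retry:
  i=0: D_i=min(4*2^0,17)=4, bounds=[2,4]
  i=1: D_i=min(4*2^1,17)=8, bounds=[4,8]
  i=2: D_i=min(4*2^2,17)=16, bounds=[8,16]
  i=3: D_i=min(4*2^3,17)=17, bounds=[8,17]
  i=4: D_i=min(4*2^4,17)=17, bounds=[8,17]
  i=5: D_i=min(4*2^5,17)=17, bounds=[8,17]
  i=6: D_i=min(4*2^6,17)=17, bounds=[8,17]

Answer: [2,4] [4,8] [8,16] [8,17] [8,17] [8,17] [8,17]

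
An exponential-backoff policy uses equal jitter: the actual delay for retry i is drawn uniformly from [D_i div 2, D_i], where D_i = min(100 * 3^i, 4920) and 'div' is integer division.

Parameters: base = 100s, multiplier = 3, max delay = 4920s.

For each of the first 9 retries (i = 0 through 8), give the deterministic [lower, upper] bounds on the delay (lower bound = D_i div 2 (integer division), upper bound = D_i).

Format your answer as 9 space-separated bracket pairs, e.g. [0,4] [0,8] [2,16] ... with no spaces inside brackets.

Computing bounds per retry:
  i=0: D_i=min(100*3^0,4920)=100, bounds=[50,100]
  i=1: D_i=min(100*3^1,4920)=300, bounds=[150,300]
  i=2: D_i=min(100*3^2,4920)=900, bounds=[450,900]
  i=3: D_i=min(100*3^3,4920)=2700, bounds=[1350,2700]
  i=4: D_i=min(100*3^4,4920)=4920, bounds=[2460,4920]
  i=5: D_i=min(100*3^5,4920)=4920, bounds=[2460,4920]
  i=6: D_i=min(100*3^6,4920)=4920, bounds=[2460,4920]
  i=7: D_i=min(100*3^7,4920)=4920, bounds=[2460,4920]
  i=8: D_i=min(100*3^8,4920)=4920, bounds=[2460,4920]

Answer: [50,100] [150,300] [450,900] [1350,2700] [2460,4920] [2460,4920] [2460,4920] [2460,4920] [2460,4920]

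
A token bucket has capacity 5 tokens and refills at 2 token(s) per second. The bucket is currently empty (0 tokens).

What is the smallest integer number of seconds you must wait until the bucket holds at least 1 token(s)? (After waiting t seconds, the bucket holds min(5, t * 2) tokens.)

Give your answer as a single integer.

Answer: 1

Derivation:
Need t * 2 >= 1, so t >= 1/2.
Smallest integer t = ceil(1/2) = 1.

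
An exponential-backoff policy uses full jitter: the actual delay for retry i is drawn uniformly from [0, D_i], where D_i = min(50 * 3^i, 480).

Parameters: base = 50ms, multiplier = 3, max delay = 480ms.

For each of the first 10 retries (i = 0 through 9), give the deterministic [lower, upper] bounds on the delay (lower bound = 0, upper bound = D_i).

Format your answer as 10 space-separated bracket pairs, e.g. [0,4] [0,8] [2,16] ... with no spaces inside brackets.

Computing bounds per retry:
  i=0: D_i=min(50*3^0,480)=50, bounds=[0,50]
  i=1: D_i=min(50*3^1,480)=150, bounds=[0,150]
  i=2: D_i=min(50*3^2,480)=450, bounds=[0,450]
  i=3: D_i=min(50*3^3,480)=480, bounds=[0,480]
  i=4: D_i=min(50*3^4,480)=480, bounds=[0,480]
  i=5: D_i=min(50*3^5,480)=480, bounds=[0,480]
  i=6: D_i=min(50*3^6,480)=480, bounds=[0,480]
  i=7: D_i=min(50*3^7,480)=480, bounds=[0,480]
  i=8: D_i=min(50*3^8,480)=480, bounds=[0,480]
  i=9: D_i=min(50*3^9,480)=480, bounds=[0,480]

Answer: [0,50] [0,150] [0,450] [0,480] [0,480] [0,480] [0,480] [0,480] [0,480] [0,480]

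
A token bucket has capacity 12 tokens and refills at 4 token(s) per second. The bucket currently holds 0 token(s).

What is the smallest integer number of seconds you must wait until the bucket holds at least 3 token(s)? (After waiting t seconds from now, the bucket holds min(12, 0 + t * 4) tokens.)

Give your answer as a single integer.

Need 0 + t * 4 >= 3, so t >= 3/4.
Smallest integer t = ceil(3/4) = 1.

Answer: 1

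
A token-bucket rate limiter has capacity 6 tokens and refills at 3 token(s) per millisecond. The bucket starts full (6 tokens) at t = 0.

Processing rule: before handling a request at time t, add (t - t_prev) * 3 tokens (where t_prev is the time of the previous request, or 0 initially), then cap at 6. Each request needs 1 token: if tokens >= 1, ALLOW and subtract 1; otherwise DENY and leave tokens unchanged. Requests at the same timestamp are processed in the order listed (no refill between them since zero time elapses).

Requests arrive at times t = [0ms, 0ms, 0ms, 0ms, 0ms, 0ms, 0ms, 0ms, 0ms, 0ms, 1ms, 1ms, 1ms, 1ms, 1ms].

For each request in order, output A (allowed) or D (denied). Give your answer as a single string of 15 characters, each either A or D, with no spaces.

Answer: AAAAAADDDDAAADD

Derivation:
Simulating step by step:
  req#1 t=0ms: ALLOW
  req#2 t=0ms: ALLOW
  req#3 t=0ms: ALLOW
  req#4 t=0ms: ALLOW
  req#5 t=0ms: ALLOW
  req#6 t=0ms: ALLOW
  req#7 t=0ms: DENY
  req#8 t=0ms: DENY
  req#9 t=0ms: DENY
  req#10 t=0ms: DENY
  req#11 t=1ms: ALLOW
  req#12 t=1ms: ALLOW
  req#13 t=1ms: ALLOW
  req#14 t=1ms: DENY
  req#15 t=1ms: DENY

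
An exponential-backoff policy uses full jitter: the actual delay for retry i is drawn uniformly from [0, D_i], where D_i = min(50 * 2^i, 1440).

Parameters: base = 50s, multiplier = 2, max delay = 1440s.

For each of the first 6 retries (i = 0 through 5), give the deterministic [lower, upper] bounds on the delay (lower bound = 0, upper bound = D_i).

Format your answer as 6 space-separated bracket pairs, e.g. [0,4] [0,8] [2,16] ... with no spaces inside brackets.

Answer: [0,50] [0,100] [0,200] [0,400] [0,800] [0,1440]

Derivation:
Computing bounds per retry:
  i=0: D_i=min(50*2^0,1440)=50, bounds=[0,50]
  i=1: D_i=min(50*2^1,1440)=100, bounds=[0,100]
  i=2: D_i=min(50*2^2,1440)=200, bounds=[0,200]
  i=3: D_i=min(50*2^3,1440)=400, bounds=[0,400]
  i=4: D_i=min(50*2^4,1440)=800, bounds=[0,800]
  i=5: D_i=min(50*2^5,1440)=1440, bounds=[0,1440]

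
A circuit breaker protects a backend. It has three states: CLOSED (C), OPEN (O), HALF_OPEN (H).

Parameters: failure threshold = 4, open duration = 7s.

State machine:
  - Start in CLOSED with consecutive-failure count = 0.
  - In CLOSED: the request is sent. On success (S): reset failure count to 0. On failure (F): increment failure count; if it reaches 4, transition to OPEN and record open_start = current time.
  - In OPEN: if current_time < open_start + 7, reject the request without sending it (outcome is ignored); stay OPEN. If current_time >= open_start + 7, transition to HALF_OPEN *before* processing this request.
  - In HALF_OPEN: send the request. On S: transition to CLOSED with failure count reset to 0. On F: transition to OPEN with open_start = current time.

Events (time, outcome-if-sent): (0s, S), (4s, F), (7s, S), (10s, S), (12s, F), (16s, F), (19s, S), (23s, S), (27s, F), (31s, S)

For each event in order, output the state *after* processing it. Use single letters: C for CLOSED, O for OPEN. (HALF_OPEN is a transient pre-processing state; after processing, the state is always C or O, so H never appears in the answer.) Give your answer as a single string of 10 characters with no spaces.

State after each event:
  event#1 t=0s outcome=S: state=CLOSED
  event#2 t=4s outcome=F: state=CLOSED
  event#3 t=7s outcome=S: state=CLOSED
  event#4 t=10s outcome=S: state=CLOSED
  event#5 t=12s outcome=F: state=CLOSED
  event#6 t=16s outcome=F: state=CLOSED
  event#7 t=19s outcome=S: state=CLOSED
  event#8 t=23s outcome=S: state=CLOSED
  event#9 t=27s outcome=F: state=CLOSED
  event#10 t=31s outcome=S: state=CLOSED

Answer: CCCCCCCCCC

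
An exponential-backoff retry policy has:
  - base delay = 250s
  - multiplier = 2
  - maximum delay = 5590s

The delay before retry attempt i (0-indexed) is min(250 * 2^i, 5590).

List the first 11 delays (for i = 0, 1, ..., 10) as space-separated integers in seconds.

Answer: 250 500 1000 2000 4000 5590 5590 5590 5590 5590 5590

Derivation:
Computing each delay:
  i=0: min(250*2^0, 5590) = 250
  i=1: min(250*2^1, 5590) = 500
  i=2: min(250*2^2, 5590) = 1000
  i=3: min(250*2^3, 5590) = 2000
  i=4: min(250*2^4, 5590) = 4000
  i=5: min(250*2^5, 5590) = 5590
  i=6: min(250*2^6, 5590) = 5590
  i=7: min(250*2^7, 5590) = 5590
  i=8: min(250*2^8, 5590) = 5590
  i=9: min(250*2^9, 5590) = 5590
  i=10: min(250*2^10, 5590) = 5590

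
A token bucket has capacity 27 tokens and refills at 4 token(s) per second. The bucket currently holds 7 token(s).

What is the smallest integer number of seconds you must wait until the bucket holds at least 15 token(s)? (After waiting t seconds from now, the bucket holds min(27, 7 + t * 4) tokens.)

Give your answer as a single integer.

Need 7 + t * 4 >= 15, so t >= 8/4.
Smallest integer t = ceil(8/4) = 2.

Answer: 2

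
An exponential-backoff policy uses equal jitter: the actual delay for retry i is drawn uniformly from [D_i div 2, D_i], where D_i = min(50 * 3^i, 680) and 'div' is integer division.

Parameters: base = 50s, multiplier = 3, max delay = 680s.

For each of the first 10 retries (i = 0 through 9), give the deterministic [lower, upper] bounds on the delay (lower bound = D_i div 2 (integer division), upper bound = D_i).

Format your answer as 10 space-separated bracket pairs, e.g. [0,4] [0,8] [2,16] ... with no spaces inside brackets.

Answer: [25,50] [75,150] [225,450] [340,680] [340,680] [340,680] [340,680] [340,680] [340,680] [340,680]

Derivation:
Computing bounds per retry:
  i=0: D_i=min(50*3^0,680)=50, bounds=[25,50]
  i=1: D_i=min(50*3^1,680)=150, bounds=[75,150]
  i=2: D_i=min(50*3^2,680)=450, bounds=[225,450]
  i=3: D_i=min(50*3^3,680)=680, bounds=[340,680]
  i=4: D_i=min(50*3^4,680)=680, bounds=[340,680]
  i=5: D_i=min(50*3^5,680)=680, bounds=[340,680]
  i=6: D_i=min(50*3^6,680)=680, bounds=[340,680]
  i=7: D_i=min(50*3^7,680)=680, bounds=[340,680]
  i=8: D_i=min(50*3^8,680)=680, bounds=[340,680]
  i=9: D_i=min(50*3^9,680)=680, bounds=[340,680]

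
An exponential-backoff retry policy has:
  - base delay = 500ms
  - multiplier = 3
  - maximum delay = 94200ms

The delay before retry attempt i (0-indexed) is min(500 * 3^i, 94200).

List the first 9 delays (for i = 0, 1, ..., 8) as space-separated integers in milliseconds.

Computing each delay:
  i=0: min(500*3^0, 94200) = 500
  i=1: min(500*3^1, 94200) = 1500
  i=2: min(500*3^2, 94200) = 4500
  i=3: min(500*3^3, 94200) = 13500
  i=4: min(500*3^4, 94200) = 40500
  i=5: min(500*3^5, 94200) = 94200
  i=6: min(500*3^6, 94200) = 94200
  i=7: min(500*3^7, 94200) = 94200
  i=8: min(500*3^8, 94200) = 94200

Answer: 500 1500 4500 13500 40500 94200 94200 94200 94200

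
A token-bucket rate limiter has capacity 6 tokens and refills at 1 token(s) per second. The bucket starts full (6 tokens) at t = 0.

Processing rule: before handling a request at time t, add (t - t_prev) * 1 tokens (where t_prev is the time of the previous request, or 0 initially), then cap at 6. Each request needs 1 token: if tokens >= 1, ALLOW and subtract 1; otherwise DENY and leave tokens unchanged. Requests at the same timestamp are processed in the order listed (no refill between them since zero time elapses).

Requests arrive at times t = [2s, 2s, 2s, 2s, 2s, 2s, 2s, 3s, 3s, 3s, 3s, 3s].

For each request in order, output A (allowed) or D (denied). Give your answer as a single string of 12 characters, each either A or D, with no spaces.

Simulating step by step:
  req#1 t=2s: ALLOW
  req#2 t=2s: ALLOW
  req#3 t=2s: ALLOW
  req#4 t=2s: ALLOW
  req#5 t=2s: ALLOW
  req#6 t=2s: ALLOW
  req#7 t=2s: DENY
  req#8 t=3s: ALLOW
  req#9 t=3s: DENY
  req#10 t=3s: DENY
  req#11 t=3s: DENY
  req#12 t=3s: DENY

Answer: AAAAAADADDDD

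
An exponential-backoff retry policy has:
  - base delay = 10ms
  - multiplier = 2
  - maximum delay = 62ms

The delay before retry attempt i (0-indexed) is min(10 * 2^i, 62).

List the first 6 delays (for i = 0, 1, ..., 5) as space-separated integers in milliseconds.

Answer: 10 20 40 62 62 62

Derivation:
Computing each delay:
  i=0: min(10*2^0, 62) = 10
  i=1: min(10*2^1, 62) = 20
  i=2: min(10*2^2, 62) = 40
  i=3: min(10*2^3, 62) = 62
  i=4: min(10*2^4, 62) = 62
  i=5: min(10*2^5, 62) = 62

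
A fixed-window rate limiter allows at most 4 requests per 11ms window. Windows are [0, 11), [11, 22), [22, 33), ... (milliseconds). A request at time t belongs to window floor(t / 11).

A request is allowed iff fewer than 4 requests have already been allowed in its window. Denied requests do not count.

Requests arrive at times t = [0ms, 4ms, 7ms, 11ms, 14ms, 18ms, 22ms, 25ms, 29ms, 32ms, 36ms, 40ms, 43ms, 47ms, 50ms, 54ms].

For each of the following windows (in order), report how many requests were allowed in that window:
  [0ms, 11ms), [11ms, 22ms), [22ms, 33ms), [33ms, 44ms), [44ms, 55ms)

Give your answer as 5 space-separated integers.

Answer: 3 3 4 3 3

Derivation:
Processing requests:
  req#1 t=0ms (window 0): ALLOW
  req#2 t=4ms (window 0): ALLOW
  req#3 t=7ms (window 0): ALLOW
  req#4 t=11ms (window 1): ALLOW
  req#5 t=14ms (window 1): ALLOW
  req#6 t=18ms (window 1): ALLOW
  req#7 t=22ms (window 2): ALLOW
  req#8 t=25ms (window 2): ALLOW
  req#9 t=29ms (window 2): ALLOW
  req#10 t=32ms (window 2): ALLOW
  req#11 t=36ms (window 3): ALLOW
  req#12 t=40ms (window 3): ALLOW
  req#13 t=43ms (window 3): ALLOW
  req#14 t=47ms (window 4): ALLOW
  req#15 t=50ms (window 4): ALLOW
  req#16 t=54ms (window 4): ALLOW

Allowed counts by window: 3 3 4 3 3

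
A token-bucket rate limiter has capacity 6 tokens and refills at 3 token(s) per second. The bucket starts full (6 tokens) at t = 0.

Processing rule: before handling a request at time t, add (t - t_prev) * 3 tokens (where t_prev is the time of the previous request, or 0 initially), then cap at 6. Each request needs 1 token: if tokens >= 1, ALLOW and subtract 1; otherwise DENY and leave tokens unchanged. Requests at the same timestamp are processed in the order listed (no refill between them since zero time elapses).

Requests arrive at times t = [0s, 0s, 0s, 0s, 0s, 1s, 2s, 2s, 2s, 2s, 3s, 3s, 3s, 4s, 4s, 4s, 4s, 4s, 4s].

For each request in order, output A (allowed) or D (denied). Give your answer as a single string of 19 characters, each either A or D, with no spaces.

Simulating step by step:
  req#1 t=0s: ALLOW
  req#2 t=0s: ALLOW
  req#3 t=0s: ALLOW
  req#4 t=0s: ALLOW
  req#5 t=0s: ALLOW
  req#6 t=1s: ALLOW
  req#7 t=2s: ALLOW
  req#8 t=2s: ALLOW
  req#9 t=2s: ALLOW
  req#10 t=2s: ALLOW
  req#11 t=3s: ALLOW
  req#12 t=3s: ALLOW
  req#13 t=3s: ALLOW
  req#14 t=4s: ALLOW
  req#15 t=4s: ALLOW
  req#16 t=4s: ALLOW
  req#17 t=4s: ALLOW
  req#18 t=4s: ALLOW
  req#19 t=4s: DENY

Answer: AAAAAAAAAAAAAAAAAAD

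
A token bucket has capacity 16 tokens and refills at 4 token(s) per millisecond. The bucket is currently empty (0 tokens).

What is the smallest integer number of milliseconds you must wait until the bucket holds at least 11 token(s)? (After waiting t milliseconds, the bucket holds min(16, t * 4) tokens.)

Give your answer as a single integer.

Need t * 4 >= 11, so t >= 11/4.
Smallest integer t = ceil(11/4) = 3.

Answer: 3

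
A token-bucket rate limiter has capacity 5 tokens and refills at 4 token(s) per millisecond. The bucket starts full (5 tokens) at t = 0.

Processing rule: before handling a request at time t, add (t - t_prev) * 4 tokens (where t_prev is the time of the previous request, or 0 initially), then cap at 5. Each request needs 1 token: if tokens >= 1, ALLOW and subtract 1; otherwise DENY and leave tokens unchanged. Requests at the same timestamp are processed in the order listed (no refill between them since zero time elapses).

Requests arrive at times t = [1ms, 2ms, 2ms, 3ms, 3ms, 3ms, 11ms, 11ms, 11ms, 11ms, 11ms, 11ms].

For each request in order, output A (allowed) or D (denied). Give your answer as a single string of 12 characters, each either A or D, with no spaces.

Simulating step by step:
  req#1 t=1ms: ALLOW
  req#2 t=2ms: ALLOW
  req#3 t=2ms: ALLOW
  req#4 t=3ms: ALLOW
  req#5 t=3ms: ALLOW
  req#6 t=3ms: ALLOW
  req#7 t=11ms: ALLOW
  req#8 t=11ms: ALLOW
  req#9 t=11ms: ALLOW
  req#10 t=11ms: ALLOW
  req#11 t=11ms: ALLOW
  req#12 t=11ms: DENY

Answer: AAAAAAAAAAAD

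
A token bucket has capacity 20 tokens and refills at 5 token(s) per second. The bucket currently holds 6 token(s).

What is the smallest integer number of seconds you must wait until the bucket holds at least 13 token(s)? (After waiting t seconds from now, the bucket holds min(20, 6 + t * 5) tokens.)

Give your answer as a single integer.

Need 6 + t * 5 >= 13, so t >= 7/5.
Smallest integer t = ceil(7/5) = 2.

Answer: 2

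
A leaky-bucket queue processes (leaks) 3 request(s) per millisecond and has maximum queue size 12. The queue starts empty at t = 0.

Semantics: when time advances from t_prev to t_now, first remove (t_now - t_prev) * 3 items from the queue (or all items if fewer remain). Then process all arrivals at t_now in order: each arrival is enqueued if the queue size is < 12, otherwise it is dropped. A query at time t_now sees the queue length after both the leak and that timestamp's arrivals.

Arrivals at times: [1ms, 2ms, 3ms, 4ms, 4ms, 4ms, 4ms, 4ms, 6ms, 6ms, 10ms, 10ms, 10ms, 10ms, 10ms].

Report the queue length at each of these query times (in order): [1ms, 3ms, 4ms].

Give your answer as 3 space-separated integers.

Queue lengths at query times:
  query t=1ms: backlog = 1
  query t=3ms: backlog = 1
  query t=4ms: backlog = 5

Answer: 1 1 5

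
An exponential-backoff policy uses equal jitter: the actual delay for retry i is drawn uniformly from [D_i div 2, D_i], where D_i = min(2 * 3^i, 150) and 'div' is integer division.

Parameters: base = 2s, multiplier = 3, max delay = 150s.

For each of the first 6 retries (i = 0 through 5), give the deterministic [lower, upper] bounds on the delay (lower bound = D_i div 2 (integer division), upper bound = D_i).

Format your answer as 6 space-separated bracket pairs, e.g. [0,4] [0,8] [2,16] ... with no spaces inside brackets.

Answer: [1,2] [3,6] [9,18] [27,54] [75,150] [75,150]

Derivation:
Computing bounds per retry:
  i=0: D_i=min(2*3^0,150)=2, bounds=[1,2]
  i=1: D_i=min(2*3^1,150)=6, bounds=[3,6]
  i=2: D_i=min(2*3^2,150)=18, bounds=[9,18]
  i=3: D_i=min(2*3^3,150)=54, bounds=[27,54]
  i=4: D_i=min(2*3^4,150)=150, bounds=[75,150]
  i=5: D_i=min(2*3^5,150)=150, bounds=[75,150]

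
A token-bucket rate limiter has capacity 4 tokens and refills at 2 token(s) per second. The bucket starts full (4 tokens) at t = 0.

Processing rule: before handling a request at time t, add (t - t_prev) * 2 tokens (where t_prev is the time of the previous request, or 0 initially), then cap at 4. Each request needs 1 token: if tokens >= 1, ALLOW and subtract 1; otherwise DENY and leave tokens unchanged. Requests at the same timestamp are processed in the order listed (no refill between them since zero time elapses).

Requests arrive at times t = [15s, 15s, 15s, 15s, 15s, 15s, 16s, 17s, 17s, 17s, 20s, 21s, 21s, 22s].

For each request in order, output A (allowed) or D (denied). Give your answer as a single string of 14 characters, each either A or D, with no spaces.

Answer: AAAADDAAAAAAAA

Derivation:
Simulating step by step:
  req#1 t=15s: ALLOW
  req#2 t=15s: ALLOW
  req#3 t=15s: ALLOW
  req#4 t=15s: ALLOW
  req#5 t=15s: DENY
  req#6 t=15s: DENY
  req#7 t=16s: ALLOW
  req#8 t=17s: ALLOW
  req#9 t=17s: ALLOW
  req#10 t=17s: ALLOW
  req#11 t=20s: ALLOW
  req#12 t=21s: ALLOW
  req#13 t=21s: ALLOW
  req#14 t=22s: ALLOW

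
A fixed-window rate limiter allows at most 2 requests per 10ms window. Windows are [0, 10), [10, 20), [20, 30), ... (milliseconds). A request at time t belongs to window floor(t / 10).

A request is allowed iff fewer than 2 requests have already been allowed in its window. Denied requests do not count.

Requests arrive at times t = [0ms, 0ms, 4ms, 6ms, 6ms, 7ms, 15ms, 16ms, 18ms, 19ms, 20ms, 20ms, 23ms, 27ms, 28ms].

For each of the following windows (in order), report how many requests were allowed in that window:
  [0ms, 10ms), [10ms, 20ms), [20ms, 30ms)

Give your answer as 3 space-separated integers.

Answer: 2 2 2

Derivation:
Processing requests:
  req#1 t=0ms (window 0): ALLOW
  req#2 t=0ms (window 0): ALLOW
  req#3 t=4ms (window 0): DENY
  req#4 t=6ms (window 0): DENY
  req#5 t=6ms (window 0): DENY
  req#6 t=7ms (window 0): DENY
  req#7 t=15ms (window 1): ALLOW
  req#8 t=16ms (window 1): ALLOW
  req#9 t=18ms (window 1): DENY
  req#10 t=19ms (window 1): DENY
  req#11 t=20ms (window 2): ALLOW
  req#12 t=20ms (window 2): ALLOW
  req#13 t=23ms (window 2): DENY
  req#14 t=27ms (window 2): DENY
  req#15 t=28ms (window 2): DENY

Allowed counts by window: 2 2 2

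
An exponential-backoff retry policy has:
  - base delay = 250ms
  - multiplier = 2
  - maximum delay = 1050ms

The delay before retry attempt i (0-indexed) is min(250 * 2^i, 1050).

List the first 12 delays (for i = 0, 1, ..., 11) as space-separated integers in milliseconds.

Answer: 250 500 1000 1050 1050 1050 1050 1050 1050 1050 1050 1050

Derivation:
Computing each delay:
  i=0: min(250*2^0, 1050) = 250
  i=1: min(250*2^1, 1050) = 500
  i=2: min(250*2^2, 1050) = 1000
  i=3: min(250*2^3, 1050) = 1050
  i=4: min(250*2^4, 1050) = 1050
  i=5: min(250*2^5, 1050) = 1050
  i=6: min(250*2^6, 1050) = 1050
  i=7: min(250*2^7, 1050) = 1050
  i=8: min(250*2^8, 1050) = 1050
  i=9: min(250*2^9, 1050) = 1050
  i=10: min(250*2^10, 1050) = 1050
  i=11: min(250*2^11, 1050) = 1050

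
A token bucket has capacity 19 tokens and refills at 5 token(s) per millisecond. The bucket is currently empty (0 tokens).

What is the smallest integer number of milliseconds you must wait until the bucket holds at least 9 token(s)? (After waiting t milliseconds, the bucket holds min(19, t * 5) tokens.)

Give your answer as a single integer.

Answer: 2

Derivation:
Need t * 5 >= 9, so t >= 9/5.
Smallest integer t = ceil(9/5) = 2.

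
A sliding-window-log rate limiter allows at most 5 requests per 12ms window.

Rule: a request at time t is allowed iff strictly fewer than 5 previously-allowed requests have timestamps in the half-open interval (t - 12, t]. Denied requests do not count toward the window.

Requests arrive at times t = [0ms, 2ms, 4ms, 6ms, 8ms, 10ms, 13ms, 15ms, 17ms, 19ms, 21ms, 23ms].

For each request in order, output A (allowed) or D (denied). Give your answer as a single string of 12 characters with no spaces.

Answer: AAAAADAAAAAD

Derivation:
Tracking allowed requests in the window:
  req#1 t=0ms: ALLOW
  req#2 t=2ms: ALLOW
  req#3 t=4ms: ALLOW
  req#4 t=6ms: ALLOW
  req#5 t=8ms: ALLOW
  req#6 t=10ms: DENY
  req#7 t=13ms: ALLOW
  req#8 t=15ms: ALLOW
  req#9 t=17ms: ALLOW
  req#10 t=19ms: ALLOW
  req#11 t=21ms: ALLOW
  req#12 t=23ms: DENY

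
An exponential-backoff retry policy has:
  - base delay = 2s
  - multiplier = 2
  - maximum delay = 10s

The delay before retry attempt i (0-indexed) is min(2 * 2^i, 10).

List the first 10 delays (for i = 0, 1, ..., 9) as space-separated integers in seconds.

Computing each delay:
  i=0: min(2*2^0, 10) = 2
  i=1: min(2*2^1, 10) = 4
  i=2: min(2*2^2, 10) = 8
  i=3: min(2*2^3, 10) = 10
  i=4: min(2*2^4, 10) = 10
  i=5: min(2*2^5, 10) = 10
  i=6: min(2*2^6, 10) = 10
  i=7: min(2*2^7, 10) = 10
  i=8: min(2*2^8, 10) = 10
  i=9: min(2*2^9, 10) = 10

Answer: 2 4 8 10 10 10 10 10 10 10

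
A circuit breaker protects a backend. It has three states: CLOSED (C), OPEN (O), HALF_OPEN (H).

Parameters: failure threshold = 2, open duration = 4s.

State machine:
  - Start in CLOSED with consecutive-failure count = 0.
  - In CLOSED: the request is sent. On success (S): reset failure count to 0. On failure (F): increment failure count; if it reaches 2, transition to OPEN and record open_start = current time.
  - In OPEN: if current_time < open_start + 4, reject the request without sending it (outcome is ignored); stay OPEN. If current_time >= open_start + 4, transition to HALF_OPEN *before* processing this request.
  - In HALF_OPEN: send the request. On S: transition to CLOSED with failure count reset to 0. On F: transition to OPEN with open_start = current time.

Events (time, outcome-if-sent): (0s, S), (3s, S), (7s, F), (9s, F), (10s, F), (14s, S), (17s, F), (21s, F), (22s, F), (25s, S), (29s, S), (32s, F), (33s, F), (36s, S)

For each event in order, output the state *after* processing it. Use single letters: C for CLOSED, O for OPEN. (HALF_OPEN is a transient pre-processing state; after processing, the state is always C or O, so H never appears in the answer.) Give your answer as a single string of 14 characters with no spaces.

Answer: CCCOOCCOOCCCOO

Derivation:
State after each event:
  event#1 t=0s outcome=S: state=CLOSED
  event#2 t=3s outcome=S: state=CLOSED
  event#3 t=7s outcome=F: state=CLOSED
  event#4 t=9s outcome=F: state=OPEN
  event#5 t=10s outcome=F: state=OPEN
  event#6 t=14s outcome=S: state=CLOSED
  event#7 t=17s outcome=F: state=CLOSED
  event#8 t=21s outcome=F: state=OPEN
  event#9 t=22s outcome=F: state=OPEN
  event#10 t=25s outcome=S: state=CLOSED
  event#11 t=29s outcome=S: state=CLOSED
  event#12 t=32s outcome=F: state=CLOSED
  event#13 t=33s outcome=F: state=OPEN
  event#14 t=36s outcome=S: state=OPEN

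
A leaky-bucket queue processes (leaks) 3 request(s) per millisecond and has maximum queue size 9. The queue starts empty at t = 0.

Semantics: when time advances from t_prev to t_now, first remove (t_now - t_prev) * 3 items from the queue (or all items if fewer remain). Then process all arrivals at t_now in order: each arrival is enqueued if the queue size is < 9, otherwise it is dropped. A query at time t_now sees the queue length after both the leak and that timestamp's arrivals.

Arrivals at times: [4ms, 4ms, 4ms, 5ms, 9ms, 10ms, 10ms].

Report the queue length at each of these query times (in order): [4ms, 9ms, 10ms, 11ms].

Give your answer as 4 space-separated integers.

Answer: 3 1 2 0

Derivation:
Queue lengths at query times:
  query t=4ms: backlog = 3
  query t=9ms: backlog = 1
  query t=10ms: backlog = 2
  query t=11ms: backlog = 0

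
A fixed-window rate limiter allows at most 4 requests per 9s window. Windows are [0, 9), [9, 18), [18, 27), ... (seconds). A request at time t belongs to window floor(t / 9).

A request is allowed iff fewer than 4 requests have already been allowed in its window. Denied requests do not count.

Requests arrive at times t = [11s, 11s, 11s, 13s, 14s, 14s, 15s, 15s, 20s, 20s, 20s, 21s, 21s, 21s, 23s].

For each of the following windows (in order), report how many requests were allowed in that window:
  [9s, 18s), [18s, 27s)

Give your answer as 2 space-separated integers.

Processing requests:
  req#1 t=11s (window 1): ALLOW
  req#2 t=11s (window 1): ALLOW
  req#3 t=11s (window 1): ALLOW
  req#4 t=13s (window 1): ALLOW
  req#5 t=14s (window 1): DENY
  req#6 t=14s (window 1): DENY
  req#7 t=15s (window 1): DENY
  req#8 t=15s (window 1): DENY
  req#9 t=20s (window 2): ALLOW
  req#10 t=20s (window 2): ALLOW
  req#11 t=20s (window 2): ALLOW
  req#12 t=21s (window 2): ALLOW
  req#13 t=21s (window 2): DENY
  req#14 t=21s (window 2): DENY
  req#15 t=23s (window 2): DENY

Allowed counts by window: 4 4

Answer: 4 4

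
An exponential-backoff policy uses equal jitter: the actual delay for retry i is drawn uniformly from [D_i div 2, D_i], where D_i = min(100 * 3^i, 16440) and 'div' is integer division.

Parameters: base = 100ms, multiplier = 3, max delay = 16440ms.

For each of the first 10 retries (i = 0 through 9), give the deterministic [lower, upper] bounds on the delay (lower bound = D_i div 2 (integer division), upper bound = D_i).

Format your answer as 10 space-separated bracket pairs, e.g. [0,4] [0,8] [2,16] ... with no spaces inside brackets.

Computing bounds per retry:
  i=0: D_i=min(100*3^0,16440)=100, bounds=[50,100]
  i=1: D_i=min(100*3^1,16440)=300, bounds=[150,300]
  i=2: D_i=min(100*3^2,16440)=900, bounds=[450,900]
  i=3: D_i=min(100*3^3,16440)=2700, bounds=[1350,2700]
  i=4: D_i=min(100*3^4,16440)=8100, bounds=[4050,8100]
  i=5: D_i=min(100*3^5,16440)=16440, bounds=[8220,16440]
  i=6: D_i=min(100*3^6,16440)=16440, bounds=[8220,16440]
  i=7: D_i=min(100*3^7,16440)=16440, bounds=[8220,16440]
  i=8: D_i=min(100*3^8,16440)=16440, bounds=[8220,16440]
  i=9: D_i=min(100*3^9,16440)=16440, bounds=[8220,16440]

Answer: [50,100] [150,300] [450,900] [1350,2700] [4050,8100] [8220,16440] [8220,16440] [8220,16440] [8220,16440] [8220,16440]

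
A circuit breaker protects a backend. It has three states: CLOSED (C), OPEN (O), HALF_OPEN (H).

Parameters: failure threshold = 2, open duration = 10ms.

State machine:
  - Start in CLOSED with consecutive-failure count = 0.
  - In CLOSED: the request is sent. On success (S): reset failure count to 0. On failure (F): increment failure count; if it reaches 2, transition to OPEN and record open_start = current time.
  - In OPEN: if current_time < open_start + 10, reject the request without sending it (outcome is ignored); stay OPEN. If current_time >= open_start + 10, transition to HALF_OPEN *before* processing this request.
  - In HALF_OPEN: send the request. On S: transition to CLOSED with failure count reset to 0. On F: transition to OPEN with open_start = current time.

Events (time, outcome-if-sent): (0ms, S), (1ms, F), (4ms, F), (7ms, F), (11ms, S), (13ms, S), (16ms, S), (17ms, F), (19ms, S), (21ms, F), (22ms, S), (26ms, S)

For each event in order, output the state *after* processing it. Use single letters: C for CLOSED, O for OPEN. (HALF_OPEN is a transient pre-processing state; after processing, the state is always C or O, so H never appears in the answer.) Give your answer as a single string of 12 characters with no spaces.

Answer: CCOOOOCCCCCC

Derivation:
State after each event:
  event#1 t=0ms outcome=S: state=CLOSED
  event#2 t=1ms outcome=F: state=CLOSED
  event#3 t=4ms outcome=F: state=OPEN
  event#4 t=7ms outcome=F: state=OPEN
  event#5 t=11ms outcome=S: state=OPEN
  event#6 t=13ms outcome=S: state=OPEN
  event#7 t=16ms outcome=S: state=CLOSED
  event#8 t=17ms outcome=F: state=CLOSED
  event#9 t=19ms outcome=S: state=CLOSED
  event#10 t=21ms outcome=F: state=CLOSED
  event#11 t=22ms outcome=S: state=CLOSED
  event#12 t=26ms outcome=S: state=CLOSED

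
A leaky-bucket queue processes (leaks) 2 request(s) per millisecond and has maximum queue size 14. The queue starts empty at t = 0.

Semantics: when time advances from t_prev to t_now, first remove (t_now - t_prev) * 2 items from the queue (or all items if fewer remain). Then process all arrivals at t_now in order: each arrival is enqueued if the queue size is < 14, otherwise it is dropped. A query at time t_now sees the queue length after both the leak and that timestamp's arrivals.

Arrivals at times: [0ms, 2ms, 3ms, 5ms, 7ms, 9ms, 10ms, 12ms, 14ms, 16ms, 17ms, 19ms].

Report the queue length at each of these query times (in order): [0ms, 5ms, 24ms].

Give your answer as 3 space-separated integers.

Queue lengths at query times:
  query t=0ms: backlog = 1
  query t=5ms: backlog = 1
  query t=24ms: backlog = 0

Answer: 1 1 0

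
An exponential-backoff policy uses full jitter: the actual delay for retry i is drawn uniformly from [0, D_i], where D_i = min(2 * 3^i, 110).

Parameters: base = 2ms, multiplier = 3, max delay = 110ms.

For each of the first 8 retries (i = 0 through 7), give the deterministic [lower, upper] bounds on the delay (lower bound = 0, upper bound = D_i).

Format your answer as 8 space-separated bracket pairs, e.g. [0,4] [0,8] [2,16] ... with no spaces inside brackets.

Answer: [0,2] [0,6] [0,18] [0,54] [0,110] [0,110] [0,110] [0,110]

Derivation:
Computing bounds per retry:
  i=0: D_i=min(2*3^0,110)=2, bounds=[0,2]
  i=1: D_i=min(2*3^1,110)=6, bounds=[0,6]
  i=2: D_i=min(2*3^2,110)=18, bounds=[0,18]
  i=3: D_i=min(2*3^3,110)=54, bounds=[0,54]
  i=4: D_i=min(2*3^4,110)=110, bounds=[0,110]
  i=5: D_i=min(2*3^5,110)=110, bounds=[0,110]
  i=6: D_i=min(2*3^6,110)=110, bounds=[0,110]
  i=7: D_i=min(2*3^7,110)=110, bounds=[0,110]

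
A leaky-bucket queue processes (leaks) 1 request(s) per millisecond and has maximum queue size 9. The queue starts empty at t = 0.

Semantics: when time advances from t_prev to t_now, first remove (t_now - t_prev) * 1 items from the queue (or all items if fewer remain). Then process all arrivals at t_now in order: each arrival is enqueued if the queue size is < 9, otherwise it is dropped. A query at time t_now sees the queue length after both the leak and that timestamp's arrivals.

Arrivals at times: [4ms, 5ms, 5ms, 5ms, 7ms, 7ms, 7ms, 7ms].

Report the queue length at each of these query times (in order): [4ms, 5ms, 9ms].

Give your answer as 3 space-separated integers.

Queue lengths at query times:
  query t=4ms: backlog = 1
  query t=5ms: backlog = 3
  query t=9ms: backlog = 3

Answer: 1 3 3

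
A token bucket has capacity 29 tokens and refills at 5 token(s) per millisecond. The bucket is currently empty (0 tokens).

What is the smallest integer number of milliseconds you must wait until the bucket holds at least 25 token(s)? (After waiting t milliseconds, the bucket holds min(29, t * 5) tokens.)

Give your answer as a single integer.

Answer: 5

Derivation:
Need t * 5 >= 25, so t >= 25/5.
Smallest integer t = ceil(25/5) = 5.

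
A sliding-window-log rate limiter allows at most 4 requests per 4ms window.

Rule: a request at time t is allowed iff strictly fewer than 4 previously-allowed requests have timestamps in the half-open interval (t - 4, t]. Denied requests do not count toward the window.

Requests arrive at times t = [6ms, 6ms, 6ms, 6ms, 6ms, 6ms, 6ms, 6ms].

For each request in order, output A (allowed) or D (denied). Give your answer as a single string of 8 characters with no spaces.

Answer: AAAADDDD

Derivation:
Tracking allowed requests in the window:
  req#1 t=6ms: ALLOW
  req#2 t=6ms: ALLOW
  req#3 t=6ms: ALLOW
  req#4 t=6ms: ALLOW
  req#5 t=6ms: DENY
  req#6 t=6ms: DENY
  req#7 t=6ms: DENY
  req#8 t=6ms: DENY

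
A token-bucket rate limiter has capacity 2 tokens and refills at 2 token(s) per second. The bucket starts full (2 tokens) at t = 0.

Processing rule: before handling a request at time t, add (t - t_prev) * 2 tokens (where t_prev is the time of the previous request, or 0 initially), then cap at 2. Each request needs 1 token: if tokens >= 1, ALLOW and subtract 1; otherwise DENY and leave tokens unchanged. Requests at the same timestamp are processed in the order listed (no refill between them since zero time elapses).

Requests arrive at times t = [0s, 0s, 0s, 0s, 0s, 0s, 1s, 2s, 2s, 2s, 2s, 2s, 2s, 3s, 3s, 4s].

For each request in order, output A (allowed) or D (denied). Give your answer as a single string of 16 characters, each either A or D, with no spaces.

Simulating step by step:
  req#1 t=0s: ALLOW
  req#2 t=0s: ALLOW
  req#3 t=0s: DENY
  req#4 t=0s: DENY
  req#5 t=0s: DENY
  req#6 t=0s: DENY
  req#7 t=1s: ALLOW
  req#8 t=2s: ALLOW
  req#9 t=2s: ALLOW
  req#10 t=2s: DENY
  req#11 t=2s: DENY
  req#12 t=2s: DENY
  req#13 t=2s: DENY
  req#14 t=3s: ALLOW
  req#15 t=3s: ALLOW
  req#16 t=4s: ALLOW

Answer: AADDDDAAADDDDAAA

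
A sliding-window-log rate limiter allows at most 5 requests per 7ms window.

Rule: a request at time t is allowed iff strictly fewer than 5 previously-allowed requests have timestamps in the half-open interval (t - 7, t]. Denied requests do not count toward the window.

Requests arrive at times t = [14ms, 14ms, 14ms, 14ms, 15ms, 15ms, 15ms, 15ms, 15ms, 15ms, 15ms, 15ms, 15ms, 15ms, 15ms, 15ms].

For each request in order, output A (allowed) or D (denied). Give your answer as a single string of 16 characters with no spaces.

Answer: AAAAADDDDDDDDDDD

Derivation:
Tracking allowed requests in the window:
  req#1 t=14ms: ALLOW
  req#2 t=14ms: ALLOW
  req#3 t=14ms: ALLOW
  req#4 t=14ms: ALLOW
  req#5 t=15ms: ALLOW
  req#6 t=15ms: DENY
  req#7 t=15ms: DENY
  req#8 t=15ms: DENY
  req#9 t=15ms: DENY
  req#10 t=15ms: DENY
  req#11 t=15ms: DENY
  req#12 t=15ms: DENY
  req#13 t=15ms: DENY
  req#14 t=15ms: DENY
  req#15 t=15ms: DENY
  req#16 t=15ms: DENY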